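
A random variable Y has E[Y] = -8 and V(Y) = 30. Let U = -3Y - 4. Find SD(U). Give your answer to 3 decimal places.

16.432

V(-3Y - 4) = (-3)²·30 = 270
SD(U) = √270 ≈ 16.432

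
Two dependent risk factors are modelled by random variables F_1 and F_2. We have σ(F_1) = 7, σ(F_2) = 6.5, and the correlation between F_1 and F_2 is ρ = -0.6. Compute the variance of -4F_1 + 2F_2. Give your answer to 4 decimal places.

Var(F_1) = (7)² = 49;  Var(F_2) = (6.5)² = 42.25
Cov(F_1,F_2) = ρ·σ(F_1)·σ(F_2) = -0.6·7·6.5 = -27.3
Var(-4F_1 + 2F_2) = (-4)²·Var(F_1) + (2)²·Var(F_2) + 2·(-4)·(2)·Cov(F_1,F_2)
= 16·49 + 4·42.25 + -16·-27.3 = 1389.8

1389.8000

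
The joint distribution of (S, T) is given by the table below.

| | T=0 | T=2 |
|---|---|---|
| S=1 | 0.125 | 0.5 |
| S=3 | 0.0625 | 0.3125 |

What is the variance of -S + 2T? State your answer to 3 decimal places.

3.250

E[S] = 1.75,  E[T] = 1.625,  E[ST] = 2.875
Var(S) = 4 − (1.75)² = 0.9375;  Var(T) = 3.25 − (1.625)² = 0.609375
Cov(S,T) = 2.875 − (1.75)(1.625) = 0.03125
Var(-S + 2T) = (-1)²·0.9375 + (2)²·0.609375 + 2·(-1)·(2)·0.03125 = 3.25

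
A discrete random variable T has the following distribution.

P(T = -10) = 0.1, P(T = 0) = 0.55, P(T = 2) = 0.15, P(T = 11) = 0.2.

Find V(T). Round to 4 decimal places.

E[T] = (-10)(0.1) + (0)(0.55) + (2)(0.15) + (11)(0.2) = 1.5
E[T²] = (-10)²(0.1) + (0)²(0.55) + (2)²(0.15) + (11)²(0.2) = 34.8
V(T) = E[T²] − (E[T])² = 34.8 − (1.5)² = 32.55

32.5500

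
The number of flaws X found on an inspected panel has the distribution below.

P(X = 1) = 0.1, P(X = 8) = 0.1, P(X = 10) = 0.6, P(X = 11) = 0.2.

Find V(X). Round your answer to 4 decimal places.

E[X] = (1)(0.1) + (8)(0.1) + (10)(0.6) + (11)(0.2) = 9.1
E[X²] = (1)²(0.1) + (8)²(0.1) + (10)²(0.6) + (11)²(0.2) = 90.7
V(X) = E[X²] − (E[X])² = 90.7 − (9.1)² = 7.89

7.8900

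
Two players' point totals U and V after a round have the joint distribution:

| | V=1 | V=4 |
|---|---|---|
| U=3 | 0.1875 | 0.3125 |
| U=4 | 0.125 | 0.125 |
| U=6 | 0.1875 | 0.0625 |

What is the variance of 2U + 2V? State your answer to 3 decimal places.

E[U] = 4,  E[V] = 2.5,  E[UV] = 9.4375
Var(U) = 17.5 − (4)² = 1.5;  Var(V) = 8.5 − (2.5)² = 2.25
Cov(U,V) = 9.4375 − (4)(2.5) = -0.5625
Var(2U + 2V) = (2)²·1.5 + (2)²·2.25 + 2·(2)·(2)·-0.5625 = 10.5

10.500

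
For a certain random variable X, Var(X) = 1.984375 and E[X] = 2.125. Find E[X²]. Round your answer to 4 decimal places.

E[X²] = Var(X) + (E[X])² = 1.984375 + (2.125)² = 6.5

6.5000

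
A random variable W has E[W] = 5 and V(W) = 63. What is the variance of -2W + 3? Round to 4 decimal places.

252.0000

V(-2W + 3) = (-2)²·V(W) = 4·63 = 252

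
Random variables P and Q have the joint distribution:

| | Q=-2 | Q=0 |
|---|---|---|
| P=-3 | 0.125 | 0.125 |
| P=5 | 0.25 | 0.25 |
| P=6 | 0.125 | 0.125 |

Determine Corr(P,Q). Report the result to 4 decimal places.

E[P] = 3.25,  E[Q] = -1
E[PQ] = -3.25
Cov(P,Q) = E[PQ] − E[P]E[Q] = -3.25 − (3.25)(-1) = 0
var(P) = 13.1875,  var(Q) = 1
ρ = 0 / √(13.1875·1) ≈ 0.0000

0.0000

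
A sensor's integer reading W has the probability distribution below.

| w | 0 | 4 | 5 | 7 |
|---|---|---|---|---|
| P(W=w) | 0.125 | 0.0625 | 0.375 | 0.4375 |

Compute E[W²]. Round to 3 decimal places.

31.813

E[W²] = (0)²(0.125) + (4)²(0.0625) + (5)²(0.375) + (7)²(0.4375) = 31.8125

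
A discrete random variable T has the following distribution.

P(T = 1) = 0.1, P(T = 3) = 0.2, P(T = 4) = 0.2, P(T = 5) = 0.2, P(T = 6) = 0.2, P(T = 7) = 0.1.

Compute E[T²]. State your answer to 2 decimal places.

22.20

E[T²] = (1)²(0.1) + (3)²(0.2) + (4)²(0.2) + (5)²(0.2) + (6)²(0.2) + (7)²(0.1) = 22.2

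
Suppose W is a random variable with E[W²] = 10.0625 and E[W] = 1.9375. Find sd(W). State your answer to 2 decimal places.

Var(W) = 10.0625 − (1.9375)² = 6.30859375
sd(W) = √6.30859375 ≈ 2.51

2.51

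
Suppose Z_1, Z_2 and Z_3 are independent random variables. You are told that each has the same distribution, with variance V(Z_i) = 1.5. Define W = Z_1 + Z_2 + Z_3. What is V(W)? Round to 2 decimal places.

4.50

By independence, V(W) = (1)²V(Z_1) + (1)²V(Z_2) + (1)²V(Z_3)
= (1)²·1.5 + (1)²·1.5 + (1)²·1.5 = 4.5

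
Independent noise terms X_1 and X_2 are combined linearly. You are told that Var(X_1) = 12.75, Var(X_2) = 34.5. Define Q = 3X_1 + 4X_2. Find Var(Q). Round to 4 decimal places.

666.7500

By independence, Var(Q) = (3)²Var(X_1) + (4)²Var(X_2)
= (3)²·12.75 + (4)²·34.5 = 666.75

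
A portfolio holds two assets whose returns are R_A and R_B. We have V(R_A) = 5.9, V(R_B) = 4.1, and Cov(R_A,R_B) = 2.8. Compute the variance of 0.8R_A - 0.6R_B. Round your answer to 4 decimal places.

V(0.8R_A - 0.6R_B) = (0.8)²·V(R_A) + (-0.6)²·V(R_B) + 2·(0.8)·(-0.6)·Cov(R_A,R_B)
= 0.64·5.9 + 0.36·4.1 + -0.96·2.8 = 2.564

2.5640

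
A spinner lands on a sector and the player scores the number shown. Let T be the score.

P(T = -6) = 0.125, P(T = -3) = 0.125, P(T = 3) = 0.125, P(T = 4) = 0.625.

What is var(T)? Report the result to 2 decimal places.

E[T] = (-6)(0.125) + (-3)(0.125) + (3)(0.125) + (4)(0.625) = 1.75
E[T²] = (-6)²(0.125) + (-3)²(0.125) + (3)²(0.125) + (4)²(0.625) = 16.75
var(T) = E[T²] − (E[T])² = 16.75 − (1.75)² = 13.6875

13.69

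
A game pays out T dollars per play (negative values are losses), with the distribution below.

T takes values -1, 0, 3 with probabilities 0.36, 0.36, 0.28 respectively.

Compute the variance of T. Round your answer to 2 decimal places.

E[T] = (-1)(0.36) + (0)(0.36) + (3)(0.28) = 0.48
E[T²] = (-1)²(0.36) + (0)²(0.36) + (3)²(0.28) = 2.88
var(T) = E[T²] − (E[T])² = 2.88 − (0.48)² = 2.6496

2.65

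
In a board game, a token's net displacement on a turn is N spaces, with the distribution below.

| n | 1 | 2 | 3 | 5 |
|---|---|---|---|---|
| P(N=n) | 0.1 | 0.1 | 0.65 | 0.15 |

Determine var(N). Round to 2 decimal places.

1.10

E[N] = (1)(0.1) + (2)(0.1) + (3)(0.65) + (5)(0.15) = 3
E[N²] = (1)²(0.1) + (2)²(0.1) + (3)²(0.65) + (5)²(0.15) = 10.1
var(N) = E[N²] − (E[N])² = 10.1 − (3)² = 1.1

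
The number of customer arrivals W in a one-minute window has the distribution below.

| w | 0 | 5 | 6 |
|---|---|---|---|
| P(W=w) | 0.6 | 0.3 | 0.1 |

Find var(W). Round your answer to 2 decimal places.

6.69

E[W] = (0)(0.6) + (5)(0.3) + (6)(0.1) = 2.1
E[W²] = (0)²(0.6) + (5)²(0.3) + (6)²(0.1) = 11.1
var(W) = E[W²] − (E[W])² = 11.1 − (2.1)² = 6.69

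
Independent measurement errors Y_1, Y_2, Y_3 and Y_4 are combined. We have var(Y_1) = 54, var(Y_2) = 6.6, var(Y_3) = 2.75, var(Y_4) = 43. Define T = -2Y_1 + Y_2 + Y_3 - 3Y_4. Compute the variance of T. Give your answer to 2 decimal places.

612.35

By independence, var(T) = (-2)²var(Y_1) + (1)²var(Y_2) + (1)²var(Y_3) + (-3)²var(Y_4)
= (-2)²·54 + (1)²·6.6 + (1)²·2.75 + (-3)²·43 = 612.35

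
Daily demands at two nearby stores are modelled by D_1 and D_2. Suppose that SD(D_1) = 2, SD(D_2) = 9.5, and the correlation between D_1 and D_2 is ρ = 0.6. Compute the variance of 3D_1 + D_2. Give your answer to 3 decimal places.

194.650

Var(D_1) = (2)² = 4;  Var(D_2) = (9.5)² = 90.25
Cov(D_1,D_2) = ρ·SD(D_1)·SD(D_2) = 0.6·2·9.5 = 11.4
Var(3D_1 + D_2) = (3)²·Var(D_1) + (1)²·Var(D_2) + 2·(3)·(1)·Cov(D_1,D_2)
= 9·4 + 1·90.25 + 6·11.4 = 194.65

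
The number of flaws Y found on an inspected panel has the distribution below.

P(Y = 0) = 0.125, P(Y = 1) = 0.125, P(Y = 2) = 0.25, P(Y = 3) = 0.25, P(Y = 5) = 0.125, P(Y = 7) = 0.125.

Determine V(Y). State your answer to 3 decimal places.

E[Y] = (0)(0.125) + (1)(0.125) + (2)(0.25) + (3)(0.25) + (5)(0.125) + (7)(0.125) = 2.875
E[Y²] = (0)²(0.125) + (1)²(0.125) + (2)²(0.25) + (3)²(0.25) + (5)²(0.125) + (7)²(0.125) = 12.625
V(Y) = E[Y²] − (E[Y])² = 12.625 − (2.875)² = 4.359375

4.359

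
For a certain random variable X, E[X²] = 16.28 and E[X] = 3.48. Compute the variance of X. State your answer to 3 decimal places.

var(X) = 16.28 − (3.48)² = 4.1696

4.170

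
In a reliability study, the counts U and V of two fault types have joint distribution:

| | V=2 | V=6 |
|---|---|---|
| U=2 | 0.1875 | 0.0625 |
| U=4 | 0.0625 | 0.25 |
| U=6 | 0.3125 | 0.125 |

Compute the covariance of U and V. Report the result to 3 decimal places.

-0.156

E[U] = 4.375,  E[V] = 3.75
E[UV] = 16.25
Cov(U,V) = E[UV] − E[U]E[V] = 16.25 − (4.375)(3.75) = -0.15625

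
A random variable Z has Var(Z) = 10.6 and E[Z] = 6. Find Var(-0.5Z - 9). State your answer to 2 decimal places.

2.65

Var(-0.5Z - 9) = (-0.5)²·Var(Z) = 0.25·10.6 = 2.65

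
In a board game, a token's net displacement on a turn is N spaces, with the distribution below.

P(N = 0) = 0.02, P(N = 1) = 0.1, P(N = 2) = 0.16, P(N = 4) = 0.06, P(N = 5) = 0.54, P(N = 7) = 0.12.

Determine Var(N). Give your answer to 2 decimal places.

E[N] = (0)(0.02) + (1)(0.1) + (2)(0.16) + (4)(0.06) + (5)(0.54) + (7)(0.12) = 4.2
E[N²] = (0)²(0.02) + (1)²(0.1) + (2)²(0.16) + (4)²(0.06) + (5)²(0.54) + (7)²(0.12) = 21.08
Var(N) = E[N²] − (E[N])² = 21.08 − (4.2)² = 3.44

3.44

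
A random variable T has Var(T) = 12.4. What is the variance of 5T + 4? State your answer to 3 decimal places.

310.000

Var(5T + 4) = (5)²·Var(T) = 25·12.4 = 310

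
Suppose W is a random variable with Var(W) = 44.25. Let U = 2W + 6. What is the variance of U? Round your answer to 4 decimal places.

177.0000

Var(2W + 6) = (2)²·Var(W) = 4·44.25 = 177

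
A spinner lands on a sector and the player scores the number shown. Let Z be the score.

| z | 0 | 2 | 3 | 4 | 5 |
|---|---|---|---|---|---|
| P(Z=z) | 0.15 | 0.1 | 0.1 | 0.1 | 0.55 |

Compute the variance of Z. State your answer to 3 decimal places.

3.328

E[Z] = (0)(0.15) + (2)(0.1) + (3)(0.1) + (4)(0.1) + (5)(0.55) = 3.65
E[Z²] = (0)²(0.15) + (2)²(0.1) + (3)²(0.1) + (4)²(0.1) + (5)²(0.55) = 16.65
Var(Z) = E[Z²] − (E[Z])² = 16.65 − (3.65)² = 3.3275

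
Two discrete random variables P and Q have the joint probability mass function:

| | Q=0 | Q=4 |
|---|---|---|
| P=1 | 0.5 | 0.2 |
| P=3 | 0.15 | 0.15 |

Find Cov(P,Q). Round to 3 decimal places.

E[P] = 1.6,  E[Q] = 1.4
E[PQ] = 2.6
Cov(P,Q) = E[PQ] − E[P]E[Q] = 2.6 − (1.6)(1.4) = 0.36

0.360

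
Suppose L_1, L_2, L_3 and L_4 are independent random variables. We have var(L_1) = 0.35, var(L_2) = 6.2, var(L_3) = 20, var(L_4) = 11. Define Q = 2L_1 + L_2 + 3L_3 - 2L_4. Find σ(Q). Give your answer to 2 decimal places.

15.22

By independence, var(Q) = (2)²var(L_1) + (1)²var(L_2) + (3)²var(L_3) + (-2)²var(L_4)
= (2)²·0.35 + (1)²·6.2 + (3)²·20 + (-2)²·11 = 231.6
σ(Q) = √231.6 ≈ 15.22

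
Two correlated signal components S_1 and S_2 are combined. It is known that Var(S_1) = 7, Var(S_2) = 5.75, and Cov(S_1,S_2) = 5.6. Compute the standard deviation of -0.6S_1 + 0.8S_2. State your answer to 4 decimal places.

Var(-0.6S_1 + 0.8S_2) = (-0.6)²·Var(S_1) + (0.8)²·Var(S_2) + 2·(-0.6)·(0.8)·Cov(S_1,S_2)
= 0.36·7 + 0.64·5.75 + -0.96·5.6 = 0.824
sd(-0.6S_1 + 0.8S_2) = √0.824 ≈ 0.9077

0.9077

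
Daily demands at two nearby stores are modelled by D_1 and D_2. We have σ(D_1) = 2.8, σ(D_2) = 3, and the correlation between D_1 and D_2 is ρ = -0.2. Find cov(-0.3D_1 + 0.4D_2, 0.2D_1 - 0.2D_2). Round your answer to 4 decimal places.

-1.4256

V(D_1) = (2.8)² = 7.84;  V(D_2) = (3)² = 9
cov(D_1,D_2) = ρ·σ(D_1)·σ(D_2) = -0.2·2.8·3 = -1.68
cov(-0.3D_1 + 0.4D_2, 0.2D_1 - 0.2D_2) = (-0.3)(0.2)V(D_1) + (0.4)(-0.2)V(D_2) + [(-0.3)(-0.2) + (0.4)(0.2)]cov(D_1,D_2)
= -0.06·7.84 + -0.08·9 + 0.14·-1.68 = -1.4256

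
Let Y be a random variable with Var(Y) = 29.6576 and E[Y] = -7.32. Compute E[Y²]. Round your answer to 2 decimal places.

E[Y²] = Var(Y) + (E[Y])² = 29.6576 + (-7.32)² = 83.24

83.24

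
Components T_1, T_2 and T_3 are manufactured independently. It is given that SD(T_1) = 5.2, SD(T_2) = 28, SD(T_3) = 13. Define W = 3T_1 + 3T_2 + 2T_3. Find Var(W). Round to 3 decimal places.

7975.360

Var(T_1) = 27.04, Var(T_2) = 784, Var(T_3) = 169
By independence, Var(W) = (3)²Var(T_1) + (3)²Var(T_2) + (2)²Var(T_3)
= (3)²·27.04 + (3)²·784 + (2)²·169 = 7975.36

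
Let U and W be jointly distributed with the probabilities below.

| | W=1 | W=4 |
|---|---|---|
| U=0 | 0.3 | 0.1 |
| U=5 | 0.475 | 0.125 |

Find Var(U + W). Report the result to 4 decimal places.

7.2694

E[U] = 3,  E[W] = 1.675,  E[UW] = 4.875
Var(U) = 15 − (3)² = 6;  Var(W) = 4.375 − (1.675)² = 1.569375
Cov(U,W) = 4.875 − (3)(1.675) = -0.15
Var(U + W) = (1)²·6 + (1)²·1.569375 + 2·(1)·(1)·-0.15 = 7.269375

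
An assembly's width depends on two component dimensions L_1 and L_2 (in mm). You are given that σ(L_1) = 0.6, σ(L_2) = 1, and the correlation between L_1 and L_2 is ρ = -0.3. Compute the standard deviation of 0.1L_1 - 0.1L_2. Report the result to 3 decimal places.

Var(L_1) = (0.6)² = 0.36;  Var(L_2) = (1)² = 1
Cov(L_1,L_2) = ρ·σ(L_1)·σ(L_2) = -0.3·0.6·1 = -0.18
Var(0.1L_1 - 0.1L_2) = (0.1)²·Var(L_1) + (-0.1)²·Var(L_2) + 2·(0.1)·(-0.1)·Cov(L_1,L_2)
= 0.01·0.36 + 0.01·1 + -0.02·-0.18 = 0.0172
σ(0.1L_1 - 0.1L_2) = √0.0172 ≈ 0.131

0.131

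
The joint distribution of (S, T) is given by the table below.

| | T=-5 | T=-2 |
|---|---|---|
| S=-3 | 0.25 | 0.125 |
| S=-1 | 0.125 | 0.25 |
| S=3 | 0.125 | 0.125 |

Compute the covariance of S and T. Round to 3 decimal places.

0.375

E[S] = -0.75,  E[T] = -3.5
E[ST] = 3
Cov(S,T) = E[ST] − E[S]E[T] = 3 − (-0.75)(-3.5) = 0.375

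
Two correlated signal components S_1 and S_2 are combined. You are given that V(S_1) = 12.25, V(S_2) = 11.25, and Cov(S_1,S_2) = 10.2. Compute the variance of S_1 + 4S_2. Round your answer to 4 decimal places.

V(S_1 + 4S_2) = (1)²·V(S_1) + (4)²·V(S_2) + 2·(1)·(4)·Cov(S_1,S_2)
= 1·12.25 + 16·11.25 + 8·10.2 = 273.85

273.8500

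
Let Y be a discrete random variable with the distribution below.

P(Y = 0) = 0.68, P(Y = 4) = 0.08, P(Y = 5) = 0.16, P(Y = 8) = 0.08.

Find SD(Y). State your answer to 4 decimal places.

E[Y] = (0)(0.68) + (4)(0.08) + (5)(0.16) + (8)(0.08) = 1.76
E[Y²] = (0)²(0.68) + (4)²(0.08) + (5)²(0.16) + (8)²(0.08) = 10.4
Var(Y) = E[Y²] − (E[Y])² = 10.4 − (1.76)² = 7.3024
SD(Y) = √7.3024 ≈ 2.7023

2.7023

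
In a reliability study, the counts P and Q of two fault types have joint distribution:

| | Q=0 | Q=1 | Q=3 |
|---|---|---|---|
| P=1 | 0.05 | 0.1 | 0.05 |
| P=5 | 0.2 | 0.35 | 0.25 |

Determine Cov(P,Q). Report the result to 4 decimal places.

0.0800

E[P] = 4.2,  E[Q] = 1.35
E[PQ] = 5.75
Cov(P,Q) = E[PQ] − E[P]E[Q] = 5.75 − (4.2)(1.35) = 0.08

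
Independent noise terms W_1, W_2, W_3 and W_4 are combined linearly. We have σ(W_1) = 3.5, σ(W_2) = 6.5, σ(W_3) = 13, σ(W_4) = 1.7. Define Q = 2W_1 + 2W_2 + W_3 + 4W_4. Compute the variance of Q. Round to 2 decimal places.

var(W_1) = 12.25, var(W_2) = 42.25, var(W_3) = 169, var(W_4) = 2.89
By independence, var(Q) = (2)²var(W_1) + (2)²var(W_2) + (1)²var(W_3) + (4)²var(W_4)
= (2)²·12.25 + (2)²·42.25 + (1)²·169 + (4)²·2.89 = 433.24

433.24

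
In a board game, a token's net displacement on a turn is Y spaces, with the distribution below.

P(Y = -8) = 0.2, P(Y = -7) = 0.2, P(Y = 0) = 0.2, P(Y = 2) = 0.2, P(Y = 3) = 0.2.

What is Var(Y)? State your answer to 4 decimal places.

21.2000

E[Y] = (-8)(0.2) + (-7)(0.2) + (0)(0.2) + (2)(0.2) + (3)(0.2) = -2
E[Y²] = (-8)²(0.2) + (-7)²(0.2) + (0)²(0.2) + (2)²(0.2) + (3)²(0.2) = 25.2
Var(Y) = E[Y²] − (E[Y])² = 25.2 − (-2)² = 21.2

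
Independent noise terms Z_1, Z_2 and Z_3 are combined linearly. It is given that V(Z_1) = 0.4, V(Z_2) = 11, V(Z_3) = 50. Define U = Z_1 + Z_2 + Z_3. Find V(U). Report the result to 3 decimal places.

By independence, V(U) = (1)²V(Z_1) + (1)²V(Z_2) + (1)²V(Z_3)
= (1)²·0.4 + (1)²·11 + (1)²·50 = 61.4

61.400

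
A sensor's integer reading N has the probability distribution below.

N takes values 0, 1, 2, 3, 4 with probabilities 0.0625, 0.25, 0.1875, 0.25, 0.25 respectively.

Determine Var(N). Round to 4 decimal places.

1.6094

E[N] = (0)(0.0625) + (1)(0.25) + (2)(0.1875) + (3)(0.25) + (4)(0.25) = 2.375
E[N²] = (0)²(0.0625) + (1)²(0.25) + (2)²(0.1875) + (3)²(0.25) + (4)²(0.25) = 7.25
Var(N) = E[N²] − (E[N])² = 7.25 − (2.375)² = 1.609375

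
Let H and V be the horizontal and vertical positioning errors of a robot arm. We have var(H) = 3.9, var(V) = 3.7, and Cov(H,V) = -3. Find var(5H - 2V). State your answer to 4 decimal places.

var(5H - 2V) = (5)²·var(H) + (-2)²·var(V) + 2·(5)·(-2)·Cov(H,V)
= 25·3.9 + 4·3.7 + -20·-3 = 172.3

172.3000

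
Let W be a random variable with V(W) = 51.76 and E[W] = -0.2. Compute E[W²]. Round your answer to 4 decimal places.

E[W²] = V(W) + (E[W])² = 51.76 + (-0.2)² = 51.8

51.8000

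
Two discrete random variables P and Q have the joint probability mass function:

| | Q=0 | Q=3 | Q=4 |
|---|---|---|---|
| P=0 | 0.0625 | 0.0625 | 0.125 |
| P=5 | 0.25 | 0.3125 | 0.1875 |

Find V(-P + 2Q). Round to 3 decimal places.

17.500

E[P] = 3.75,  E[Q] = 2.375,  E[PQ] = 8.4375
V(P) = 18.75 − (3.75)² = 4.6875;  V(Q) = 8.375 − (2.375)² = 2.734375
Cov(P,Q) = 8.4375 − (3.75)(2.375) = -0.46875
V(-P + 2Q) = (-1)²·4.6875 + (2)²·2.734375 + 2·(-1)·(2)·-0.46875 = 17.5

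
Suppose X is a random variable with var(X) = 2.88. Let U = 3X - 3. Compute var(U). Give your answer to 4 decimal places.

25.9200

var(3X - 3) = (3)²·var(X) = 9·2.88 = 25.92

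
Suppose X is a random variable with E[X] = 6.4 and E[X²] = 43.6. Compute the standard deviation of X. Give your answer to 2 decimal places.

Var(X) = 43.6 − (6.4)² = 2.64
SD(X) = √2.64 ≈ 1.62

1.62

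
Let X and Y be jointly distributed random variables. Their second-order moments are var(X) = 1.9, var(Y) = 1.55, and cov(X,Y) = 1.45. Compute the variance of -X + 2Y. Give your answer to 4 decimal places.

2.3000

var(-X + 2Y) = (-1)²·var(X) + (2)²·var(Y) + 2·(-1)·(2)·cov(X,Y)
= 1·1.9 + 4·1.55 + -4·1.45 = 2.3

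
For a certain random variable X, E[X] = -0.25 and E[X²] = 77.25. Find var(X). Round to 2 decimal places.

77.19

var(X) = 77.25 − (-0.25)² = 77.1875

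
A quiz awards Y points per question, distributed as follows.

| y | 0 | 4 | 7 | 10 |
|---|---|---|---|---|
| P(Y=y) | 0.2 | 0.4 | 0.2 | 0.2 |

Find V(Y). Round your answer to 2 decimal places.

11.20

E[Y] = (0)(0.2) + (4)(0.4) + (7)(0.2) + (10)(0.2) = 5
E[Y²] = (0)²(0.2) + (4)²(0.4) + (7)²(0.2) + (10)²(0.2) = 36.2
V(Y) = E[Y²] − (E[Y])² = 36.2 − (5)² = 11.2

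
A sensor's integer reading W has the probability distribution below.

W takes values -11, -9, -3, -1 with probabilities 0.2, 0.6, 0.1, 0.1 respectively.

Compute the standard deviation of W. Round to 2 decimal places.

3.13

E[W] = (-11)(0.2) + (-9)(0.6) + (-3)(0.1) + (-1)(0.1) = -8
E[W²] = (-11)²(0.2) + (-9)²(0.6) + (-3)²(0.1) + (-1)²(0.1) = 73.8
Var(W) = E[W²] − (E[W])² = 73.8 − (-8)² = 9.8
sd(W) = √9.8 ≈ 3.13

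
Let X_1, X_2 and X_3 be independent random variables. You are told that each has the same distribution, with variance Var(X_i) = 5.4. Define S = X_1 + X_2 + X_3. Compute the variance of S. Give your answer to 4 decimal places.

16.2000

By independence, Var(S) = (1)²Var(X_1) + (1)²Var(X_2) + (1)²Var(X_3)
= (1)²·5.4 + (1)²·5.4 + (1)²·5.4 = 16.2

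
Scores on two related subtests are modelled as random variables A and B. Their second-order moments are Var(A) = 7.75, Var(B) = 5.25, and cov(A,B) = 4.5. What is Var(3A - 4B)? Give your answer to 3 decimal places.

Var(3A - 4B) = (3)²·Var(A) + (-4)²·Var(B) + 2·(3)·(-4)·cov(A,B)
= 9·7.75 + 16·5.25 + -24·4.5 = 45.75

45.750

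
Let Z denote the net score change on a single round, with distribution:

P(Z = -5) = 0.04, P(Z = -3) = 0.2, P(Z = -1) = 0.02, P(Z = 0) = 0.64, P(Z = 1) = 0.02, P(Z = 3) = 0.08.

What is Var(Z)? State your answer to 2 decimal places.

3.25

E[Z] = (-5)(0.04) + (-3)(0.2) + (-1)(0.02) + (0)(0.64) + (1)(0.02) + (3)(0.08) = -0.56
E[Z²] = (-5)²(0.04) + (-3)²(0.2) + (-1)²(0.02) + (0)²(0.64) + (1)²(0.02) + (3)²(0.08) = 3.56
Var(Z) = E[Z²] − (E[Z])² = 3.56 − (-0.56)² = 3.2464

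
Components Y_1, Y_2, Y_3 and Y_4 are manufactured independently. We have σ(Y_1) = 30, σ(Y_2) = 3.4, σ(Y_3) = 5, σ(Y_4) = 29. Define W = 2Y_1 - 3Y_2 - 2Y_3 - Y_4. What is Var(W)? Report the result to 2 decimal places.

4645.04

Var(Y_1) = 900, Var(Y_2) = 11.56, Var(Y_3) = 25, Var(Y_4) = 841
By independence, Var(W) = (2)²Var(Y_1) + (-3)²Var(Y_2) + (-2)²Var(Y_3) + (-1)²Var(Y_4)
= (2)²·900 + (-3)²·11.56 + (-2)²·25 + (-1)²·841 = 4645.04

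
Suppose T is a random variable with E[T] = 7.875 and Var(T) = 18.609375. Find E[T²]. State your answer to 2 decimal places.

80.63

E[T²] = Var(T) + (E[T])² = 18.609375 + (7.875)² = 80.625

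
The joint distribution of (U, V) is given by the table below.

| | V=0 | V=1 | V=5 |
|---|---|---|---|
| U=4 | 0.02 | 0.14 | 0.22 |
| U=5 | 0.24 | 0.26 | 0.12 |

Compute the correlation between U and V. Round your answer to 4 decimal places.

E[U] = 4.62,  E[V] = 2.1
E[UV] = 9.26
Cov(U,V) = E[UV] − E[U]E[V] = 9.26 − (4.62)(2.1) = -0.442
var(U) = 0.2356,  var(V) = 4.49
ρ = -0.442 / √(0.2356·4.49) ≈ -0.4297

-0.4297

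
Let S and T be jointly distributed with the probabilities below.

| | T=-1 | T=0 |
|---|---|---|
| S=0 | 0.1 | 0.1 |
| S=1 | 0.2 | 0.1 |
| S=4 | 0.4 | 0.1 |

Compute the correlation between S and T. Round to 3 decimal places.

-0.239

E[S] = 2.3,  E[T] = -0.7
E[ST] = -1.8
Cov(S,T) = E[ST] − E[S]E[T] = -1.8 − (2.3)(-0.7) = -0.19
var(S) = 3.01,  var(T) = 0.21
ρ = -0.19 / √(3.01·0.21) ≈ -0.239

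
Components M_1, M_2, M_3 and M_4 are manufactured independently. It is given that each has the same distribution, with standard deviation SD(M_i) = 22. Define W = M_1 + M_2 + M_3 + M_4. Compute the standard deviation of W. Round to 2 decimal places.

V(M_i) = (22)² = 484
By independence, V(W) = (1)²V(M_1) + (1)²V(M_2) + (1)²V(M_3) + (1)²V(M_4)
= (1)²·484 + (1)²·484 + (1)²·484 + (1)²·484 = 1936
SD(W) = √1936 ≈ 44.00

44.00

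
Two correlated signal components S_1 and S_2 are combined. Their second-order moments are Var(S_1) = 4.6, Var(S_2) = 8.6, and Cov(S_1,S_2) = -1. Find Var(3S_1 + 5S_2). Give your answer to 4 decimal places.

226.4000

Var(3S_1 + 5S_2) = (3)²·Var(S_1) + (5)²·Var(S_2) + 2·(3)·(5)·Cov(S_1,S_2)
= 9·4.6 + 25·8.6 + 30·-1 = 226.4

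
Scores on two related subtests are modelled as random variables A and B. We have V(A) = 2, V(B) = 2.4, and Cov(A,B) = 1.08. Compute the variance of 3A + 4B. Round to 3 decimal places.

V(3A + 4B) = (3)²·V(A) + (4)²·V(B) + 2·(3)·(4)·Cov(A,B)
= 9·2 + 16·2.4 + 24·1.08 = 82.32

82.320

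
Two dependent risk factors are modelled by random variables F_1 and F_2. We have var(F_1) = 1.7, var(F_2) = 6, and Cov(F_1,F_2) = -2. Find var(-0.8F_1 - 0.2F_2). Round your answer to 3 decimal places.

0.688

var(-0.8F_1 - 0.2F_2) = (-0.8)²·var(F_1) + (-0.2)²·var(F_2) + 2·(-0.8)·(-0.2)·Cov(F_1,F_2)
= 0.64·1.7 + 0.04·6 + 0.32·-2 = 0.688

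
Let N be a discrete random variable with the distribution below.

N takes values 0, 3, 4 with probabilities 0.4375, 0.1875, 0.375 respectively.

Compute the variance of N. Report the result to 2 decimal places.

E[N] = (0)(0.4375) + (3)(0.1875) + (4)(0.375) = 2.0625
E[N²] = (0)²(0.4375) + (3)²(0.1875) + (4)²(0.375) = 7.6875
var(N) = E[N²] − (E[N])² = 7.6875 − (2.0625)² = 3.43359375

3.43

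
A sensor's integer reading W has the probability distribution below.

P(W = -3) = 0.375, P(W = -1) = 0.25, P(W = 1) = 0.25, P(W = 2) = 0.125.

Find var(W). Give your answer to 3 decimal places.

3.609

E[W] = (-3)(0.375) + (-1)(0.25) + (1)(0.25) + (2)(0.125) = -0.875
E[W²] = (-3)²(0.375) + (-1)²(0.25) + (1)²(0.25) + (2)²(0.125) = 4.375
var(W) = E[W²] − (E[W])² = 4.375 − (-0.875)² = 3.609375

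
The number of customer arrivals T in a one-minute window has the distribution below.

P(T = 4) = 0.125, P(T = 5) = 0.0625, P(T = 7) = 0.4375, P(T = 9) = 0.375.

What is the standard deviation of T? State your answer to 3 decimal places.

1.677

E[T] = (4)(0.125) + (5)(0.0625) + (7)(0.4375) + (9)(0.375) = 7.25
E[T²] = (4)²(0.125) + (5)²(0.0625) + (7)²(0.4375) + (9)²(0.375) = 55.375
Var(T) = E[T²] − (E[T])² = 55.375 − (7.25)² = 2.8125
σ(T) = √2.8125 ≈ 1.677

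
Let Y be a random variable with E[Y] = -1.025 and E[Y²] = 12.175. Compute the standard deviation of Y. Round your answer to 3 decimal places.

3.335

V(Y) = 12.175 − (-1.025)² = 11.124375
SD(Y) = √11.124375 ≈ 3.335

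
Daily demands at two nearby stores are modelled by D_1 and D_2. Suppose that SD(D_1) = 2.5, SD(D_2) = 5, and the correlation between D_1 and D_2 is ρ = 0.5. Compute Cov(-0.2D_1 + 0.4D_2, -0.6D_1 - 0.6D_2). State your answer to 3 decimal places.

V(D_1) = (2.5)² = 6.25;  V(D_2) = (5)² = 25
Cov(D_1,D_2) = ρ·SD(D_1)·SD(D_2) = 0.5·2.5·5 = 6.25
Cov(-0.2D_1 + 0.4D_2, -0.6D_1 - 0.6D_2) = (-0.2)(-0.6)V(D_1) + (0.4)(-0.6)V(D_2) + [(-0.2)(-0.6) + (0.4)(-0.6)]Cov(D_1,D_2)
= 0.12·6.25 + -0.24·25 + -0.12·6.25 = -6

-6.000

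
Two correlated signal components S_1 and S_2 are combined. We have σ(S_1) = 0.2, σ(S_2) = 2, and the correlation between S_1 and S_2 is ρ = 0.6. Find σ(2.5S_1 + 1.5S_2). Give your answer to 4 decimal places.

V(S_1) = (0.2)² = 0.04;  V(S_2) = (2)² = 4
Cov(S_1,S_2) = ρ·σ(S_1)·σ(S_2) = 0.6·0.2·2 = 0.24
V(2.5S_1 + 1.5S_2) = (2.5)²·V(S_1) + (1.5)²·V(S_2) + 2·(2.5)·(1.5)·Cov(S_1,S_2)
= 6.25·0.04 + 2.25·4 + 7.5·0.24 = 11.05
σ(2.5S_1 + 1.5S_2) = √11.05 ≈ 3.3242

3.3242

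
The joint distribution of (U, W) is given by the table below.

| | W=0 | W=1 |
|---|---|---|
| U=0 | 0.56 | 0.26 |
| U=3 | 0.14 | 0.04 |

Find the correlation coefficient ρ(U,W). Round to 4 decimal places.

-0.0795

E[U] = 0.54,  E[W] = 0.3
E[UW] = 0.12
Cov(U,W) = E[UW] − E[U]E[W] = 0.12 − (0.54)(0.3) = -0.042
Var(U) = 1.3284,  Var(W) = 0.21
ρ = -0.042 / √(1.3284·0.21) ≈ -0.0795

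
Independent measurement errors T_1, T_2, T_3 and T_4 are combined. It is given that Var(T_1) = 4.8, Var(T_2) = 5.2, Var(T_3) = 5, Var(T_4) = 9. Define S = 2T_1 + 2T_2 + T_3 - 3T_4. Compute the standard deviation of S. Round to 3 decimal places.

11.225

By independence, Var(S) = (2)²Var(T_1) + (2)²Var(T_2) + (1)²Var(T_3) + (-3)²Var(T_4)
= (2)²·4.8 + (2)²·5.2 + (1)²·5 + (-3)²·9 = 126
sd(S) = √126 ≈ 11.225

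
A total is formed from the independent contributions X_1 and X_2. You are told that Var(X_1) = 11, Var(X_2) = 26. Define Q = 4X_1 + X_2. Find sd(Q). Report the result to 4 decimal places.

By independence, Var(Q) = (4)²Var(X_1) + (1)²Var(X_2)
= (4)²·11 + (1)²·26 = 202
sd(Q) = √202 ≈ 14.2127

14.2127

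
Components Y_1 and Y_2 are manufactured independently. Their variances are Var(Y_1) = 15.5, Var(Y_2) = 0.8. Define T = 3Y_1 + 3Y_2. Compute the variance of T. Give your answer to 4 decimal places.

By independence, Var(T) = (3)²Var(Y_1) + (3)²Var(Y_2)
= (3)²·15.5 + (3)²·0.8 = 146.7

146.7000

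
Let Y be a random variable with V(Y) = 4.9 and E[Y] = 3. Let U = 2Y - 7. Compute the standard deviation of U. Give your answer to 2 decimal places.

V(2Y - 7) = (2)²·4.9 = 19.6
sd(U) = √19.6 ≈ 4.43

4.43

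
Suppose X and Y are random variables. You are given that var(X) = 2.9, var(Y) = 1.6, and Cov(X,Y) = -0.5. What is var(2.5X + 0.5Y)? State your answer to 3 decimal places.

var(2.5X + 0.5Y) = (2.5)²·var(X) + (0.5)²·var(Y) + 2·(2.5)·(0.5)·Cov(X,Y)
= 6.25·2.9 + 0.25·1.6 + 2.5·-0.5 = 17.275

17.275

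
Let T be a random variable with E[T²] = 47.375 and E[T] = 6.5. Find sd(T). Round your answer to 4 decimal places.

2.2638

Var(T) = 47.375 − (6.5)² = 5.125
sd(T) = √5.125 ≈ 2.2638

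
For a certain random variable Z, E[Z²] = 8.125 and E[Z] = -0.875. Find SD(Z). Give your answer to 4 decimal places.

Var(Z) = 8.125 − (-0.875)² = 7.359375
SD(Z) = √7.359375 ≈ 2.7128

2.7128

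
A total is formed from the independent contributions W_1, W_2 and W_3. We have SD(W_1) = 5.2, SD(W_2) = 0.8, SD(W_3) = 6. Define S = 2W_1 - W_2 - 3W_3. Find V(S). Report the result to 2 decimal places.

432.80

V(W_1) = 27.04, V(W_2) = 0.64, V(W_3) = 36
By independence, V(S) = (2)²V(W_1) + (-1)²V(W_2) + (-3)²V(W_3)
= (2)²·27.04 + (-1)²·0.64 + (-3)²·36 = 432.8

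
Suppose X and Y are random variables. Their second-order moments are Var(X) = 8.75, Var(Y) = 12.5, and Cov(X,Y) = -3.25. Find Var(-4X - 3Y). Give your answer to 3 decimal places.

174.500

Var(-4X - 3Y) = (-4)²·Var(X) + (-3)²·Var(Y) + 2·(-4)·(-3)·Cov(X,Y)
= 16·8.75 + 9·12.5 + 24·-3.25 = 174.5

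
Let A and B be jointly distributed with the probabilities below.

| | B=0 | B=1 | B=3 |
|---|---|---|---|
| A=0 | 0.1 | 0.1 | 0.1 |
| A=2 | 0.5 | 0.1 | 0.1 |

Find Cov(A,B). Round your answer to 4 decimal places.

E[A] = 1.4,  E[B] = 0.8
E[AB] = 0.8
Cov(A,B) = E[AB] − E[A]E[B] = 0.8 − (1.4)(0.8) = -0.32

-0.3200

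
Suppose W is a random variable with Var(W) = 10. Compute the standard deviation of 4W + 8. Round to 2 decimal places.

Var(4W + 8) = (4)²·10 = 160
SD(4W + 8) = √160 ≈ 12.65

12.65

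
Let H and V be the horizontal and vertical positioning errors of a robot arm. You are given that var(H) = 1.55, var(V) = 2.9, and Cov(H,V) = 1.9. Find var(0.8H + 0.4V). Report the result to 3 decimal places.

var(0.8H + 0.4V) = (0.8)²·var(H) + (0.4)²·var(V) + 2·(0.8)·(0.4)·Cov(H,V)
= 0.64·1.55 + 0.16·2.9 + 0.64·1.9 = 2.672

2.672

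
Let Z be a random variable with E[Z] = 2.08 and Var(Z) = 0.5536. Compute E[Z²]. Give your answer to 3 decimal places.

E[Z²] = Var(Z) + (E[Z])² = 0.5536 + (2.08)² = 4.88

4.880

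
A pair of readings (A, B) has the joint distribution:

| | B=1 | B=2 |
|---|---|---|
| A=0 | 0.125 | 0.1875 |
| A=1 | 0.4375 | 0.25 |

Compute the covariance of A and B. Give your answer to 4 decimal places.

E[A] = 0.6875,  E[B] = 1.4375
E[AB] = 0.9375
cov(A,B) = E[AB] − E[A]E[B] = 0.9375 − (0.6875)(1.4375) = -0.05078125

-0.0508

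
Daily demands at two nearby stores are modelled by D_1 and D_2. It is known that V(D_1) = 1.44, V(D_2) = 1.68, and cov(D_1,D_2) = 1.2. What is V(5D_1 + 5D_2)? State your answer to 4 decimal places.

V(5D_1 + 5D_2) = (5)²·V(D_1) + (5)²·V(D_2) + 2·(5)·(5)·cov(D_1,D_2)
= 25·1.44 + 25·1.68 + 50·1.2 = 138

138.0000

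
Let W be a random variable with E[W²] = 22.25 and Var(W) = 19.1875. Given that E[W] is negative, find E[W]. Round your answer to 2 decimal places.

-1.75

(E[W])² = E[W²] − Var(W) = 22.25 − 19.1875 = 3.0625
E[W] = −√3.0625 = -1.75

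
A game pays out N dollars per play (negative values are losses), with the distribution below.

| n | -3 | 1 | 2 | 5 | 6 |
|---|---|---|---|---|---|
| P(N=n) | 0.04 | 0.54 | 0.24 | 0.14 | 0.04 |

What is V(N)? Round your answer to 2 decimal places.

3.41

E[N] = (-3)(0.04) + (1)(0.54) + (2)(0.24) + (5)(0.14) + (6)(0.04) = 1.84
E[N²] = (-3)²(0.04) + (1)²(0.54) + (2)²(0.24) + (5)²(0.14) + (6)²(0.04) = 6.8
V(N) = E[N²] − (E[N])² = 6.8 − (1.84)² = 3.4144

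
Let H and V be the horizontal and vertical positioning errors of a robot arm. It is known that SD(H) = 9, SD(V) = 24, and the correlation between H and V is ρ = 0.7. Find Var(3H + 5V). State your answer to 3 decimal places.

Var(H) = (9)² = 81;  Var(V) = (24)² = 576
cov(H,V) = ρ·SD(H)·SD(V) = 0.7·9·24 = 151.2
Var(3H + 5V) = (3)²·Var(H) + (5)²·Var(V) + 2·(3)·(5)·cov(H,V)
= 9·81 + 25·576 + 30·151.2 = 19665

19665.000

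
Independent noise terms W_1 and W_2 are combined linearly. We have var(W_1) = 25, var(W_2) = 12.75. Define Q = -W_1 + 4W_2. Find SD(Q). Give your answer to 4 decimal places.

15.1327

By independence, var(Q) = (-1)²var(W_1) + (4)²var(W_2)
= (-1)²·25 + (4)²·12.75 = 229
SD(Q) = √229 ≈ 15.1327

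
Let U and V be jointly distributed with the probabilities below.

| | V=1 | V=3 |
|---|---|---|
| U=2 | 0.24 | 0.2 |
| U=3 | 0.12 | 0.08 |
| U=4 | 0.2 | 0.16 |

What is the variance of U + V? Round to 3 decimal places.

E[U] = 2.92,  E[V] = 1.88,  E[UV] = 5.48
var(U) = 9.32 − (2.92)² = 0.7936;  var(V) = 4.52 − (1.88)² = 0.9856
cov(U,V) = 5.48 − (2.92)(1.88) = -0.0096
var(U + V) = (1)²·0.7936 + (1)²·0.9856 + 2·(1)·(1)·-0.0096 = 1.76

1.760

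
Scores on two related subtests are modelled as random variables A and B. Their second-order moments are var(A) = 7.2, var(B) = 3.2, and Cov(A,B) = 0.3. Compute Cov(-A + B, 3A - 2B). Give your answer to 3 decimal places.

-26.500

Cov(-A + B, 3A - 2B) = (-1)(3)var(A) + (1)(-2)var(B) + [(-1)(-2) + (1)(3)]Cov(A,B)
= -3·7.2 + -2·3.2 + 5·0.3 = -26.5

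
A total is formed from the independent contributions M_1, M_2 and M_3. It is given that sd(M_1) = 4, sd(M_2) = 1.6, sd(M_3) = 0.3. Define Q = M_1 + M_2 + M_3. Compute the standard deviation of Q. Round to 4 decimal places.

V(M_1) = 16, V(M_2) = 2.56, V(M_3) = 0.09
By independence, V(Q) = (1)²V(M_1) + (1)²V(M_2) + (1)²V(M_3)
= (1)²·16 + (1)²·2.56 + (1)²·0.09 = 18.65
sd(Q) = √18.65 ≈ 4.3186

4.3186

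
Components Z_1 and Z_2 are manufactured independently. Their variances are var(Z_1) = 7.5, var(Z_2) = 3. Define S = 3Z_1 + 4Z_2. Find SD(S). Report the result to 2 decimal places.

10.75

By independence, var(S) = (3)²var(Z_1) + (4)²var(Z_2)
= (3)²·7.5 + (4)²·3 = 115.5
SD(S) = √115.5 ≈ 10.75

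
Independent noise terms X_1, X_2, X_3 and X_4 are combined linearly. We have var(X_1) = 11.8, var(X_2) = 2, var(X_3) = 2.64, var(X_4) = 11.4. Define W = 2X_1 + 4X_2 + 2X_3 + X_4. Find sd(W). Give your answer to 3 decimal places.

By independence, var(W) = (2)²var(X_1) + (4)²var(X_2) + (2)²var(X_3) + (1)²var(X_4)
= (2)²·11.8 + (4)²·2 + (2)²·2.64 + (1)²·11.4 = 101.16
sd(W) = √101.16 ≈ 10.058

10.058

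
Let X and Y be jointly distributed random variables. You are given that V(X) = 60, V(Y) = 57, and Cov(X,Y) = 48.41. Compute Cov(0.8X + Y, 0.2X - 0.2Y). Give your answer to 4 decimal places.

0.1364

Cov(0.8X + Y, 0.2X - 0.2Y) = (0.8)(0.2)V(X) + (1)(-0.2)V(Y) + [(0.8)(-0.2) + (1)(0.2)]Cov(X,Y)
= 0.16·60 + -0.2·57 + 0.04·48.41 = 0.1364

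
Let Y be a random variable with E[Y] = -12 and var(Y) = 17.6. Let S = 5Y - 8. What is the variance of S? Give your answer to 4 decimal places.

var(5Y - 8) = (5)²·var(Y) = 25·17.6 = 440

440.0000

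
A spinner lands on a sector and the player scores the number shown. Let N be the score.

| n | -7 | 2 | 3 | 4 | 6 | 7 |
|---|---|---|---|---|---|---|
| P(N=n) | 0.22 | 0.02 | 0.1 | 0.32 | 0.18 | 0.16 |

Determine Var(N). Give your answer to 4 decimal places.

E[N] = (-7)(0.22) + (2)(0.02) + (3)(0.1) + (4)(0.32) + (6)(0.18) + (7)(0.16) = 2.28
E[N²] = (-7)²(0.22) + (2)²(0.02) + (3)²(0.1) + (4)²(0.32) + (6)²(0.18) + (7)²(0.16) = 31.2
Var(N) = E[N²] − (E[N])² = 31.2 − (2.28)² = 26.0016

26.0016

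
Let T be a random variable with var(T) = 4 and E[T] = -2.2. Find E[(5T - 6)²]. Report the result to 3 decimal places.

E[5T - 6] = 5·-2.2 − 6 = -17
var(5T - 6) = (5)²·4 = 100
E[(5T - 6)²] = var((5T - 6)) + (E[(5T - 6)])² = 100 + (-17)² = 389

389.000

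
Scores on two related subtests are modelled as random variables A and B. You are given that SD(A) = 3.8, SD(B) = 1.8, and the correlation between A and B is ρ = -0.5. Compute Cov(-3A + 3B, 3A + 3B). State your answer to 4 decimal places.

-100.8000

var(A) = (3.8)² = 14.44;  var(B) = (1.8)² = 3.24
Cov(A,B) = ρ·SD(A)·SD(B) = -0.5·3.8·1.8 = -3.42
Cov(-3A + 3B, 3A + 3B) = (-3)(3)var(A) + (3)(3)var(B) + [(-3)(3) + (3)(3)]Cov(A,B)
= -9·14.44 + 9·3.24 + 0·-3.42 = -100.8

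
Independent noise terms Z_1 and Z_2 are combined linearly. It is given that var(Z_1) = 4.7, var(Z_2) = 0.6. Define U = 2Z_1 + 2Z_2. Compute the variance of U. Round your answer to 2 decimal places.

By independence, var(U) = (2)²var(Z_1) + (2)²var(Z_2)
= (2)²·4.7 + (2)²·0.6 = 21.2

21.20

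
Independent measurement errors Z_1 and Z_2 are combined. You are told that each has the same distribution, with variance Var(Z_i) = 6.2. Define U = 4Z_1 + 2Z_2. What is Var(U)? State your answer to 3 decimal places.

By independence, Var(U) = (4)²Var(Z_1) + (2)²Var(Z_2)
= (4)²·6.2 + (2)²·6.2 = 124

124.000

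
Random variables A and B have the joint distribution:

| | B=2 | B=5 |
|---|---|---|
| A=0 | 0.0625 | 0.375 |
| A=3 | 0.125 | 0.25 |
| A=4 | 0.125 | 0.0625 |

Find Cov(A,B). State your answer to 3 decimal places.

E[A] = 1.875,  E[B] = 4.0625
E[AB] = 6.75
Cov(A,B) = E[AB] − E[A]E[B] = 6.75 − (1.875)(4.0625) = -0.8671875

-0.867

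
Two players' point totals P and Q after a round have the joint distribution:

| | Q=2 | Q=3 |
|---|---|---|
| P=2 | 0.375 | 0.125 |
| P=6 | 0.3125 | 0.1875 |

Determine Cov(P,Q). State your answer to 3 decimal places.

0.125

E[P] = 4,  E[Q] = 2.3125
E[PQ] = 9.375
Cov(P,Q) = E[PQ] − E[P]E[Q] = 9.375 − (4)(2.3125) = 0.125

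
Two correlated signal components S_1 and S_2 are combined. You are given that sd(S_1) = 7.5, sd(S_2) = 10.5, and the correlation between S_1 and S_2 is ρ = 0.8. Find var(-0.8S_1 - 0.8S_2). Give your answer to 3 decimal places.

var(S_1) = (7.5)² = 56.25;  var(S_2) = (10.5)² = 110.25
cov(S_1,S_2) = ρ·sd(S_1)·sd(S_2) = 0.8·7.5·10.5 = 63
var(-0.8S_1 - 0.8S_2) = (-0.8)²·var(S_1) + (-0.8)²·var(S_2) + 2·(-0.8)·(-0.8)·cov(S_1,S_2)
= 0.64·56.25 + 0.64·110.25 + 1.28·63 = 187.2

187.200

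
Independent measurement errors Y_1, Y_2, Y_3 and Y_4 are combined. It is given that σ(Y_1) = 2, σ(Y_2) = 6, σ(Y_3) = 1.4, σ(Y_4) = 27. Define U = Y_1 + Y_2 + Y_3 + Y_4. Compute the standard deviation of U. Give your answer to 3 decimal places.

Var(Y_1) = 4, Var(Y_2) = 36, Var(Y_3) = 1.96, Var(Y_4) = 729
By independence, Var(U) = (1)²Var(Y_1) + (1)²Var(Y_2) + (1)²Var(Y_3) + (1)²Var(Y_4)
= (1)²·4 + (1)²·36 + (1)²·1.96 + (1)²·729 = 770.96
σ(U) = √770.96 ≈ 27.766

27.766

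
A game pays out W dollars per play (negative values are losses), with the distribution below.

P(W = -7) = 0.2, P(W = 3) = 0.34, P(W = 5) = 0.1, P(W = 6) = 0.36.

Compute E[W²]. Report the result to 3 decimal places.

E[W²] = (-7)²(0.2) + (3)²(0.34) + (5)²(0.1) + (6)²(0.36) = 28.32

28.320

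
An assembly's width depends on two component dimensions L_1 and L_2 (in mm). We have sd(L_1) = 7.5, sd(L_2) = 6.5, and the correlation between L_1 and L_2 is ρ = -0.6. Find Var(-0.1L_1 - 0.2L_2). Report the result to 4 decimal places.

1.0825

Var(L_1) = (7.5)² = 56.25;  Var(L_2) = (6.5)² = 42.25
Cov(L_1,L_2) = ρ·sd(L_1)·sd(L_2) = -0.6·7.5·6.5 = -29.25
Var(-0.1L_1 - 0.2L_2) = (-0.1)²·Var(L_1) + (-0.2)²·Var(L_2) + 2·(-0.1)·(-0.2)·Cov(L_1,L_2)
= 0.01·56.25 + 0.04·42.25 + 0.04·-29.25 = 1.0825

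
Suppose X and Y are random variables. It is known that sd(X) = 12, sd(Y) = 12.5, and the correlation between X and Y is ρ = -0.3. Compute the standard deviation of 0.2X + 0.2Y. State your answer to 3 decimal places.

var(X) = (12)² = 144;  var(Y) = (12.5)² = 156.25
cov(X,Y) = ρ·sd(X)·sd(Y) = -0.3·12·12.5 = -45
var(0.2X + 0.2Y) = (0.2)²·var(X) + (0.2)²·var(Y) + 2·(0.2)·(0.2)·cov(X,Y)
= 0.04·144 + 0.04·156.25 + 0.08·-45 = 8.41
sd(0.2X + 0.2Y) = √8.41 ≈ 2.900

2.900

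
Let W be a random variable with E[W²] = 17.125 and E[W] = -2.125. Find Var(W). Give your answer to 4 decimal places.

Var(W) = 17.125 − (-2.125)² = 12.609375

12.6094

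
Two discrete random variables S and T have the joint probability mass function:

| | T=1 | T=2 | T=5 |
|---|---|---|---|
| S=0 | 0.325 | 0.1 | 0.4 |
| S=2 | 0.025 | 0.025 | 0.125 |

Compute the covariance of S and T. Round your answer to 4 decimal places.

0.2713

E[S] = 0.35,  E[T] = 3.225
E[ST] = 1.4
Cov(S,T) = E[ST] − E[S]E[T] = 1.4 − (0.35)(3.225) = 0.27125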